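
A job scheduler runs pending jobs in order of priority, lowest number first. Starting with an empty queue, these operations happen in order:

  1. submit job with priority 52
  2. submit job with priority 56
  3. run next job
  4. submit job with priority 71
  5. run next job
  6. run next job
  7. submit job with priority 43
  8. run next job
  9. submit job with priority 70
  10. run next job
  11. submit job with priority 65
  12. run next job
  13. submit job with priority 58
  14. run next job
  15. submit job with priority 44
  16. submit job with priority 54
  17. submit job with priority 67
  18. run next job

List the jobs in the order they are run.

insert 52 → {52}
insert 56 → {52, 56}
run next job → 52; now {56}
insert 71 → {56, 71}
run next job → 56; now {71}
run next job → 71; now {}
insert 43 → {43}
run next job → 43; now {}
insert 70 → {70}
run next job → 70; now {}
insert 65 → {65}
run next job → 65; now {}
insert 58 → {58}
run next job → 58; now {}
insert 44 → {44}
insert 54 → {44, 54}
insert 67 → {44, 54, 67}
run next job → 44; now {54, 67}

52, 56, 71, 43, 70, 65, 58, 44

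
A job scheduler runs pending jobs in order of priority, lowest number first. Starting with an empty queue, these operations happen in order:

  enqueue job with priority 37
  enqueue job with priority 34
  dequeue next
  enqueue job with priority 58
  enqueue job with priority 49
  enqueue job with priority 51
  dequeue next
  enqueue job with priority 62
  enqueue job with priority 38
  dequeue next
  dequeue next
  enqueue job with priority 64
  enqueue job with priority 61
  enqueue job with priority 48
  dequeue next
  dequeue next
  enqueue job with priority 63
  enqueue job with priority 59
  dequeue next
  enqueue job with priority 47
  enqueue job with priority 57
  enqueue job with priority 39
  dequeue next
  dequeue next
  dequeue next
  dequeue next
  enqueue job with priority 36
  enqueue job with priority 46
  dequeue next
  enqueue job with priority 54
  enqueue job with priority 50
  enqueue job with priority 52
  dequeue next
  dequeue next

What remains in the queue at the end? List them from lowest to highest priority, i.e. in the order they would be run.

[52, 54, 61, 62, 63, 64]

insert 37 → {37}
insert 34 → {34, 37}
dequeue next → 34; now {37}
insert 58 → {37, 58}
insert 49 → {37, 49, 58}
insert 51 → {37, 49, 51, 58}
dequeue next → 37; now {49, 51, 58}
insert 62 → {49, 51, 58, 62}
insert 38 → {38, 49, 51, 58, 62}
dequeue next → 38; now {49, 51, 58, 62}
dequeue next → 49; now {51, 58, 62}
insert 64 → {51, 58, 62, 64}
insert 61 → {51, 58, 61, 62, 64}
insert 48 → {48, 51, 58, 61, 62, 64}
dequeue next → 48; now {51, 58, 61, 62, 64}
dequeue next → 51; now {58, 61, 62, 64}
insert 63 → {58, 61, 62, 63, 64}
insert 59 → {58, 59, 61, 62, 63, 64}
dequeue next → 58; now {59, 61, 62, 63, 64}
insert 47 → {47, 59, 61, 62, 63, 64}
insert 57 → {47, 57, 59, 61, 62, 63, 64}
insert 39 → {39, 47, 57, 59, 61, 62, 63, 64}
dequeue next → 39; now {47, 57, 59, 61, 62, 63, 64}
dequeue next → 47; now {57, 59, 61, 62, 63, 64}
dequeue next → 57; now {59, 61, 62, 63, 64}
dequeue next → 59; now {61, 62, 63, 64}
insert 36 → {36, 61, 62, 63, 64}
insert 46 → {36, 46, 61, 62, 63, 64}
dequeue next → 36; now {46, 61, 62, 63, 64}
insert 54 → {46, 54, 61, 62, 63, 64}
insert 50 → {46, 50, 54, 61, 62, 63, 64}
insert 52 → {46, 50, 52, 54, 61, 62, 63, 64}
dequeue next → 46; now {50, 52, 54, 61, 62, 63, 64}
dequeue next → 50; now {52, 54, 61, 62, 63, 64}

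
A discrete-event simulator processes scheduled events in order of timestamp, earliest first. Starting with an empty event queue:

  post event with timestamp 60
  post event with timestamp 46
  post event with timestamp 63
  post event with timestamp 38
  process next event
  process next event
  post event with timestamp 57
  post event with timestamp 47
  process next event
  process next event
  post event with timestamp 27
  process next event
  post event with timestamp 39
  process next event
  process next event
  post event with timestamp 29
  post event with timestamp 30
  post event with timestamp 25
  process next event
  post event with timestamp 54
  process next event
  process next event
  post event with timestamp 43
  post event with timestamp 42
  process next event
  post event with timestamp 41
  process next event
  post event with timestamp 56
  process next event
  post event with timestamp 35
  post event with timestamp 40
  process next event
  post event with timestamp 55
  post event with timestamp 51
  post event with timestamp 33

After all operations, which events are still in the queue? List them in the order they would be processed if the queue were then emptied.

insert 60 → {60}
insert 46 → {46, 60}
insert 63 → {46, 60, 63}
insert 38 → {38, 46, 60, 63}
process next event → 38; now {46, 60, 63}
process next event → 46; now {60, 63}
insert 57 → {57, 60, 63}
insert 47 → {47, 57, 60, 63}
process next event → 47; now {57, 60, 63}
process next event → 57; now {60, 63}
insert 27 → {27, 60, 63}
process next event → 27; now {60, 63}
insert 39 → {39, 60, 63}
process next event → 39; now {60, 63}
process next event → 60; now {63}
insert 29 → {29, 63}
insert 30 → {29, 30, 63}
insert 25 → {25, 29, 30, 63}
process next event → 25; now {29, 30, 63}
insert 54 → {29, 30, 54, 63}
process next event → 29; now {30, 54, 63}
process next event → 30; now {54, 63}
insert 43 → {43, 54, 63}
insert 42 → {42, 43, 54, 63}
process next event → 42; now {43, 54, 63}
insert 41 → {41, 43, 54, 63}
process next event → 41; now {43, 54, 63}
insert 56 → {43, 54, 56, 63}
process next event → 43; now {54, 56, 63}
insert 35 → {35, 54, 56, 63}
insert 40 → {35, 40, 54, 56, 63}
process next event → 35; now {40, 54, 56, 63}
insert 55 → {40, 54, 55, 56, 63}
insert 51 → {40, 51, 54, 55, 56, 63}
insert 33 → {33, 40, 51, 54, 55, 56, 63}

33 → 40 → 51 → 54 → 55 → 56 → 63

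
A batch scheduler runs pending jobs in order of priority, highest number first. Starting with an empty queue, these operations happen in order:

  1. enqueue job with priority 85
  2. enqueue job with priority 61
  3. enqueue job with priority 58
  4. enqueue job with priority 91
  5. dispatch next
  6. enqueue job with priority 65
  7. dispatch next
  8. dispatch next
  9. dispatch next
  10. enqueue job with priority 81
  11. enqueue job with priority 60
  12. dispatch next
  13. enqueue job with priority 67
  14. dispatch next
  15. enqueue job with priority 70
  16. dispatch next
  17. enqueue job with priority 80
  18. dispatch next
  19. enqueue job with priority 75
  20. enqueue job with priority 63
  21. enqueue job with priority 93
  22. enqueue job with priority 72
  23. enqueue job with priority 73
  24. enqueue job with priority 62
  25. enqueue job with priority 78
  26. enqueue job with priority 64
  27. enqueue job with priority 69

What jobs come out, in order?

insert 85 → {85}
insert 61 → {85, 61}
insert 58 → {85, 61, 58}
insert 91 → {91, 85, 61, 58}
dispatch next → 91; now {85, 61, 58}
insert 65 → {85, 65, 61, 58}
dispatch next → 85; now {65, 61, 58}
dispatch next → 65; now {61, 58}
dispatch next → 61; now {58}
insert 81 → {81, 58}
insert 60 → {81, 60, 58}
dispatch next → 81; now {60, 58}
insert 67 → {67, 60, 58}
dispatch next → 67; now {60, 58}
insert 70 → {70, 60, 58}
dispatch next → 70; now {60, 58}
insert 80 → {80, 60, 58}
dispatch next → 80; now {60, 58}
insert 75 → {75, 60, 58}
insert 63 → {75, 63, 60, 58}
insert 93 → {93, 75, 63, 60, 58}
insert 72 → {93, 75, 72, 63, 60, 58}
insert 73 → {93, 75, 73, 72, 63, 60, 58}
insert 62 → {93, 75, 73, 72, 63, 62, 60, 58}
insert 78 → {93, 78, 75, 73, 72, 63, 62, 60, 58}
insert 64 → {93, 78, 75, 73, 72, 64, 63, 62, 60, 58}
insert 69 → {93, 78, 75, 73, 72, 69, 64, 63, 62, 60, 58}

[91, 85, 65, 61, 81, 67, 70, 80]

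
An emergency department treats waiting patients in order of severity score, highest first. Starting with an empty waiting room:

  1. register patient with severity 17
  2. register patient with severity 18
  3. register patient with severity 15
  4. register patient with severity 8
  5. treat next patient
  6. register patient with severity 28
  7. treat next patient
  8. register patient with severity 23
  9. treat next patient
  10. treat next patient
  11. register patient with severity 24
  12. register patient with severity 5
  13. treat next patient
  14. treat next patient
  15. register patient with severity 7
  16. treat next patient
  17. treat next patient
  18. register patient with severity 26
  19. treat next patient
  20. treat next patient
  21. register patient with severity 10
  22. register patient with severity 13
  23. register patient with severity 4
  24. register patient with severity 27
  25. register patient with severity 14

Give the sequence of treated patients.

18 → 28 → 23 → 17 → 24 → 15 → 8 → 7 → 26 → 5

insert 17 → {17}
insert 18 → {18, 17}
insert 15 → {18, 17, 15}
insert 8 → {18, 17, 15, 8}
treat next patient → 18; now {17, 15, 8}
insert 28 → {28, 17, 15, 8}
treat next patient → 28; now {17, 15, 8}
insert 23 → {23, 17, 15, 8}
treat next patient → 23; now {17, 15, 8}
treat next patient → 17; now {15, 8}
insert 24 → {24, 15, 8}
insert 5 → {24, 15, 8, 5}
treat next patient → 24; now {15, 8, 5}
treat next patient → 15; now {8, 5}
insert 7 → {8, 7, 5}
treat next patient → 8; now {7, 5}
treat next patient → 7; now {5}
insert 26 → {26, 5}
treat next patient → 26; now {5}
treat next patient → 5; now {}
insert 10 → {10}
insert 13 → {13, 10}
insert 4 → {13, 10, 4}
insert 27 → {27, 13, 10, 4}
insert 14 → {27, 14, 13, 10, 4}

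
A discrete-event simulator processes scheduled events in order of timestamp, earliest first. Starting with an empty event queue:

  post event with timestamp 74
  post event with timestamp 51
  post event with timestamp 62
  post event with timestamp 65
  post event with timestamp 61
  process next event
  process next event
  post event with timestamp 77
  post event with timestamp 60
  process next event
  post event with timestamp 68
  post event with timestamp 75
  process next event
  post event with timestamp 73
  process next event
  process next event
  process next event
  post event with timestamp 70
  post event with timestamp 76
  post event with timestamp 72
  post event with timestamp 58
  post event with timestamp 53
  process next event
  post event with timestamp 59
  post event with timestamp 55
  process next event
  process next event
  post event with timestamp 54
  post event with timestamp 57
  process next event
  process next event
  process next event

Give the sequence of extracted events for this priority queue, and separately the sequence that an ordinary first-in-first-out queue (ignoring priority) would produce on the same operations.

insert 74 → {74}
insert 51 → {51, 74}
insert 62 → {51, 62, 74}
insert 65 → {51, 62, 65, 74}
insert 61 → {51, 61, 62, 65, 74}
process next event → 51; now {61, 62, 65, 74}
process next event → 61; now {62, 65, 74}
insert 77 → {62, 65, 74, 77}
insert 60 → {60, 62, 65, 74, 77}
process next event → 60; now {62, 65, 74, 77}
insert 68 → {62, 65, 68, 74, 77}
insert 75 → {62, 65, 68, 74, 75, 77}
process next event → 62; now {65, 68, 74, 75, 77}
insert 73 → {65, 68, 73, 74, 75, 77}
process next event → 65; now {68, 73, 74, 75, 77}
process next event → 68; now {73, 74, 75, 77}
process next event → 73; now {74, 75, 77}
insert 70 → {70, 74, 75, 77}
insert 76 → {70, 74, 75, 76, 77}
insert 72 → {70, 72, 74, 75, 76, 77}
insert 58 → {58, 70, 72, 74, 75, 76, 77}
insert 53 → {53, 58, 70, 72, 74, 75, 76, 77}
process next event → 53; now {58, 70, 72, 74, 75, 76, 77}
insert 59 → {58, 59, 70, 72, 74, 75, 76, 77}
insert 55 → {55, 58, 59, 70, 72, 74, 75, 76, 77}
process next event → 55; now {58, 59, 70, 72, 74, 75, 76, 77}
process next event → 58; now {59, 70, 72, 74, 75, 76, 77}
insert 54 → {54, 59, 70, 72, 74, 75, 76, 77}
insert 57 → {54, 57, 59, 70, 72, 74, 75, 76, 77}
process next event → 54; now {57, 59, 70, 72, 74, 75, 76, 77}
process next event → 57; now {59, 70, 72, 74, 75, 76, 77}
process next event → 59; now {70, 72, 74, 75, 76, 77}

priority queue: 51, 61, 60, 62, 65, 68, 73, 53, 55, 58, 54, 57, 59; FIFO queue: 74 → 51 → 62 → 65 → 61 → 77 → 60 → 68 → 75 → 73 → 70 → 76 → 72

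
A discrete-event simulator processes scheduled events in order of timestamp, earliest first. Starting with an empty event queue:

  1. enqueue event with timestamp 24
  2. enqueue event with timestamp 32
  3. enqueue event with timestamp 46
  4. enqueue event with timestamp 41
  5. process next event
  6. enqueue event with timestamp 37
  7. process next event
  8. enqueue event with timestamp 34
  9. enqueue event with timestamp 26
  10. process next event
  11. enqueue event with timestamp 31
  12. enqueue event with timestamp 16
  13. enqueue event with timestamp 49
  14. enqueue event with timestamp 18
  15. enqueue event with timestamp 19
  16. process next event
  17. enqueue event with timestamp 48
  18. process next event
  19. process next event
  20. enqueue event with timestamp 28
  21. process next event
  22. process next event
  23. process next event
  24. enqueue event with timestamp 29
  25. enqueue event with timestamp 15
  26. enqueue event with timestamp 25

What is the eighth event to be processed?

31

insert 24 → {24}
insert 32 → {24, 32}
insert 46 → {24, 32, 46}
insert 41 → {24, 32, 41, 46}
process next event → 24; now {32, 41, 46}
insert 37 → {32, 37, 41, 46}
process next event → 32; now {37, 41, 46}
insert 34 → {34, 37, 41, 46}
insert 26 → {26, 34, 37, 41, 46}
process next event → 26; now {34, 37, 41, 46}
insert 31 → {31, 34, 37, 41, 46}
insert 16 → {16, 31, 34, 37, 41, 46}
insert 49 → {16, 31, 34, 37, 41, 46, 49}
insert 18 → {16, 18, 31, 34, 37, 41, 46, 49}
insert 19 → {16, 18, 19, 31, 34, 37, 41, 46, 49}
process next event → 16; now {18, 19, 31, 34, 37, 41, 46, 49}
insert 48 → {18, 19, 31, 34, 37, 41, 46, 48, 49}
process next event → 18; now {19, 31, 34, 37, 41, 46, 48, 49}
process next event → 19; now {31, 34, 37, 41, 46, 48, 49}
insert 28 → {28, 31, 34, 37, 41, 46, 48, 49}
process next event → 28; now {31, 34, 37, 41, 46, 48, 49}
process next event → 31; now {34, 37, 41, 46, 48, 49}
process next event → 34; now {37, 41, 46, 48, 49}
insert 29 → {29, 37, 41, 46, 48, 49}
insert 15 → {15, 29, 37, 41, 46, 48, 49}
insert 25 → {15, 25, 29, 37, 41, 46, 48, 49}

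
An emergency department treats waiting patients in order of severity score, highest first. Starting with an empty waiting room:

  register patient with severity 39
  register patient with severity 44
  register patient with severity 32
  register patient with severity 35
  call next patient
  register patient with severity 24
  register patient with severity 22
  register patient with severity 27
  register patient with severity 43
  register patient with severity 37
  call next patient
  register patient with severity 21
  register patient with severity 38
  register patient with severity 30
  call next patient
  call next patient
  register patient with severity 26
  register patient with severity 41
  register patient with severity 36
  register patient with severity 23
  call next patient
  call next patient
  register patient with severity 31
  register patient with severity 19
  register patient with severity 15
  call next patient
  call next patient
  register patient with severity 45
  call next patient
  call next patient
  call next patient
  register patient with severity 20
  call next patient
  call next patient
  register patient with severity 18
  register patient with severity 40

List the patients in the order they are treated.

insert 39 → {39}
insert 44 → {44, 39}
insert 32 → {44, 39, 32}
insert 35 → {44, 39, 35, 32}
call next patient → 44; now {39, 35, 32}
insert 24 → {39, 35, 32, 24}
insert 22 → {39, 35, 32, 24, 22}
insert 27 → {39, 35, 32, 27, 24, 22}
insert 43 → {43, 39, 35, 32, 27, 24, 22}
insert 37 → {43, 39, 37, 35, 32, 27, 24, 22}
call next patient → 43; now {39, 37, 35, 32, 27, 24, 22}
insert 21 → {39, 37, 35, 32, 27, 24, 22, 21}
insert 38 → {39, 38, 37, 35, 32, 27, 24, 22, 21}
insert 30 → {39, 38, 37, 35, 32, 30, 27, 24, 22, 21}
call next patient → 39; now {38, 37, 35, 32, 30, 27, 24, 22, 21}
call next patient → 38; now {37, 35, 32, 30, 27, 24, 22, 21}
insert 26 → {37, 35, 32, 30, 27, 26, 24, 22, 21}
insert 41 → {41, 37, 35, 32, 30, 27, 26, 24, 22, 21}
insert 36 → {41, 37, 36, 35, 32, 30, 27, 26, 24, 22, 21}
insert 23 → {41, 37, 36, 35, 32, 30, 27, 26, 24, 23, 22, 21}
call next patient → 41; now {37, 36, 35, 32, 30, 27, 26, 24, 23, 22, 21}
call next patient → 37; now {36, 35, 32, 30, 27, 26, 24, 23, 22, 21}
insert 31 → {36, 35, 32, 31, 30, 27, 26, 24, 23, 22, 21}
insert 19 → {36, 35, 32, 31, 30, 27, 26, 24, 23, 22, 21, 19}
insert 15 → {36, 35, 32, 31, 30, 27, 26, 24, 23, 22, 21, 19, 15}
call next patient → 36; now {35, 32, 31, 30, 27, 26, 24, 23, 22, 21, 19, 15}
call next patient → 35; now {32, 31, 30, 27, 26, 24, 23, 22, 21, 19, 15}
insert 45 → {45, 32, 31, 30, 27, 26, 24, 23, 22, 21, 19, 15}
call next patient → 45; now {32, 31, 30, 27, 26, 24, 23, 22, 21, 19, 15}
call next patient → 32; now {31, 30, 27, 26, 24, 23, 22, 21, 19, 15}
call next patient → 31; now {30, 27, 26, 24, 23, 22, 21, 19, 15}
insert 20 → {30, 27, 26, 24, 23, 22, 21, 20, 19, 15}
call next patient → 30; now {27, 26, 24, 23, 22, 21, 20, 19, 15}
call next patient → 27; now {26, 24, 23, 22, 21, 20, 19, 15}
insert 18 → {26, 24, 23, 22, 21, 20, 19, 18, 15}
insert 40 → {40, 26, 24, 23, 22, 21, 20, 19, 18, 15}

44 → 43 → 39 → 38 → 41 → 37 → 36 → 35 → 45 → 32 → 31 → 30 → 27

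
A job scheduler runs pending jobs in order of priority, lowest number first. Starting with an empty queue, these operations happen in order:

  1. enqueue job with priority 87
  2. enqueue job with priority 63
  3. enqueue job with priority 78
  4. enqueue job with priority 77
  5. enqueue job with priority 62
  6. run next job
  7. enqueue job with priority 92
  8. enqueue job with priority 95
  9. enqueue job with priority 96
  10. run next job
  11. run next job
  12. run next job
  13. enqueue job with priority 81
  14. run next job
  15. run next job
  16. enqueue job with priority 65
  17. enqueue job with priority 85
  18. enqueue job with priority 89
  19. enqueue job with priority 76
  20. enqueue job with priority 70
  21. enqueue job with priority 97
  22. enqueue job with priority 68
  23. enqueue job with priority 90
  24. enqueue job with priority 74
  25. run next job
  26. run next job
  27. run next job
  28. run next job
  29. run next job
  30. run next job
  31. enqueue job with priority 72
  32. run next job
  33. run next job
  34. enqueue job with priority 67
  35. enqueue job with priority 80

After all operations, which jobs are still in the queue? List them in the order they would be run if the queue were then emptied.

insert 87 → {87}
insert 63 → {63, 87}
insert 78 → {63, 78, 87}
insert 77 → {63, 77, 78, 87}
insert 62 → {62, 63, 77, 78, 87}
run next job → 62; now {63, 77, 78, 87}
insert 92 → {63, 77, 78, 87, 92}
insert 95 → {63, 77, 78, 87, 92, 95}
insert 96 → {63, 77, 78, 87, 92, 95, 96}
run next job → 63; now {77, 78, 87, 92, 95, 96}
run next job → 77; now {78, 87, 92, 95, 96}
run next job → 78; now {87, 92, 95, 96}
insert 81 → {81, 87, 92, 95, 96}
run next job → 81; now {87, 92, 95, 96}
run next job → 87; now {92, 95, 96}
insert 65 → {65, 92, 95, 96}
insert 85 → {65, 85, 92, 95, 96}
insert 89 → {65, 85, 89, 92, 95, 96}
insert 76 → {65, 76, 85, 89, 92, 95, 96}
insert 70 → {65, 70, 76, 85, 89, 92, 95, 96}
insert 97 → {65, 70, 76, 85, 89, 92, 95, 96, 97}
insert 68 → {65, 68, 70, 76, 85, 89, 92, 95, 96, 97}
insert 90 → {65, 68, 70, 76, 85, 89, 90, 92, 95, 96, 97}
insert 74 → {65, 68, 70, 74, 76, 85, 89, 90, 92, 95, 96, 97}
run next job → 65; now {68, 70, 74, 76, 85, 89, 90, 92, 95, 96, 97}
run next job → 68; now {70, 74, 76, 85, 89, 90, 92, 95, 96, 97}
run next job → 70; now {74, 76, 85, 89, 90, 92, 95, 96, 97}
run next job → 74; now {76, 85, 89, 90, 92, 95, 96, 97}
run next job → 76; now {85, 89, 90, 92, 95, 96, 97}
run next job → 85; now {89, 90, 92, 95, 96, 97}
insert 72 → {72, 89, 90, 92, 95, 96, 97}
run next job → 72; now {89, 90, 92, 95, 96, 97}
run next job → 89; now {90, 92, 95, 96, 97}
insert 67 → {67, 90, 92, 95, 96, 97}
insert 80 → {67, 80, 90, 92, 95, 96, 97}

[67, 80, 90, 92, 95, 96, 97]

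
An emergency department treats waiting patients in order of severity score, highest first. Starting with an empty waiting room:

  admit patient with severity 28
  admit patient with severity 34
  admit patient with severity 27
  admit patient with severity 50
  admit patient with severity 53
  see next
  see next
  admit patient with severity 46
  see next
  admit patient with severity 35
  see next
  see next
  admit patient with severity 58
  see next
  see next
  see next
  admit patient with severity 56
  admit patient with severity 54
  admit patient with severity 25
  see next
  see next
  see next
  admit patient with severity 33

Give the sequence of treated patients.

53, 50, 46, 35, 34, 58, 28, 27, 56, 54, 25

insert 28 → {28}
insert 34 → {34, 28}
insert 27 → {34, 28, 27}
insert 50 → {50, 34, 28, 27}
insert 53 → {53, 50, 34, 28, 27}
see next → 53; now {50, 34, 28, 27}
see next → 50; now {34, 28, 27}
insert 46 → {46, 34, 28, 27}
see next → 46; now {34, 28, 27}
insert 35 → {35, 34, 28, 27}
see next → 35; now {34, 28, 27}
see next → 34; now {28, 27}
insert 58 → {58, 28, 27}
see next → 58; now {28, 27}
see next → 28; now {27}
see next → 27; now {}
insert 56 → {56}
insert 54 → {56, 54}
insert 25 → {56, 54, 25}
see next → 56; now {54, 25}
see next → 54; now {25}
see next → 25; now {}
insert 33 → {33}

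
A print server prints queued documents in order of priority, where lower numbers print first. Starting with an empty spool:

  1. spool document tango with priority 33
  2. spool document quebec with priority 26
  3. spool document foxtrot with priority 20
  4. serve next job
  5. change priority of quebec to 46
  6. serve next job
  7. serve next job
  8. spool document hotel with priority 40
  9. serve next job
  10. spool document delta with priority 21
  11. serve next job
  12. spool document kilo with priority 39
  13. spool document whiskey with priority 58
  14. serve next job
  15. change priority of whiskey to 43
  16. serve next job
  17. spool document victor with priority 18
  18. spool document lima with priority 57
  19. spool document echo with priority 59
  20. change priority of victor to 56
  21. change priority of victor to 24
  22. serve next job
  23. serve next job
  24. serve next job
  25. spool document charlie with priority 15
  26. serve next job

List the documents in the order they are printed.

add tango (priority 33) → {tango:33}
add quebec (priority 26) → {quebec:26, tango:33}
add foxtrot (priority 20) → {foxtrot:20, quebec:26, tango:33}
serve next job → foxtrot; now {quebec:26, tango:33}
update quebec to priority 46 → {tango:33, quebec:46}
serve next job → tango; now {quebec:46}
serve next job → quebec; now {}
add hotel (priority 40) → {hotel:40}
serve next job → hotel; now {}
add delta (priority 21) → {delta:21}
serve next job → delta; now {}
add kilo (priority 39) → {kilo:39}
add whiskey (priority 58) → {kilo:39, whiskey:58}
serve next job → kilo; now {whiskey:58}
update whiskey to priority 43 → {whiskey:43}
serve next job → whiskey; now {}
add victor (priority 18) → {victor:18}
add lima (priority 57) → {victor:18, lima:57}
add echo (priority 59) → {victor:18, lima:57, echo:59}
update victor to priority 56 → {victor:56, lima:57, echo:59}
update victor to priority 24 → {victor:24, lima:57, echo:59}
serve next job → victor; now {lima:57, echo:59}
serve next job → lima; now {echo:59}
serve next job → echo; now {}
add charlie (priority 15) → {charlie:15}
serve next job → charlie; now {}

foxtrot, tango, quebec, hotel, delta, kilo, whiskey, victor, lima, echo, charlie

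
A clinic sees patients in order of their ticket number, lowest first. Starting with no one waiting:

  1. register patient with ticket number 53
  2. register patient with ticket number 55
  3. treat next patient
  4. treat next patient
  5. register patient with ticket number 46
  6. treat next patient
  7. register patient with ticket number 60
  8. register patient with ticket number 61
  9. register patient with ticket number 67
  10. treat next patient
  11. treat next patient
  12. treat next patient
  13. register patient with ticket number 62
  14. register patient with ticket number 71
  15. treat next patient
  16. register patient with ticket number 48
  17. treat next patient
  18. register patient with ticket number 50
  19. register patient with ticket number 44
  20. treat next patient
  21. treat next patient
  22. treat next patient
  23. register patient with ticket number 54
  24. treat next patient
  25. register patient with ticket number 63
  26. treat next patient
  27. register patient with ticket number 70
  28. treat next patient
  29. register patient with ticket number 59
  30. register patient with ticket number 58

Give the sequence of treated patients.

insert 53 → {53}
insert 55 → {53, 55}
treat next patient → 53; now {55}
treat next patient → 55; now {}
insert 46 → {46}
treat next patient → 46; now {}
insert 60 → {60}
insert 61 → {60, 61}
insert 67 → {60, 61, 67}
treat next patient → 60; now {61, 67}
treat next patient → 61; now {67}
treat next patient → 67; now {}
insert 62 → {62}
insert 71 → {62, 71}
treat next patient → 62; now {71}
insert 48 → {48, 71}
treat next patient → 48; now {71}
insert 50 → {50, 71}
insert 44 → {44, 50, 71}
treat next patient → 44; now {50, 71}
treat next patient → 50; now {71}
treat next patient → 71; now {}
insert 54 → {54}
treat next patient → 54; now {}
insert 63 → {63}
treat next patient → 63; now {}
insert 70 → {70}
treat next patient → 70; now {}
insert 59 → {59}
insert 58 → {58, 59}

53, 55, 46, 60, 61, 67, 62, 48, 44, 50, 71, 54, 63, 70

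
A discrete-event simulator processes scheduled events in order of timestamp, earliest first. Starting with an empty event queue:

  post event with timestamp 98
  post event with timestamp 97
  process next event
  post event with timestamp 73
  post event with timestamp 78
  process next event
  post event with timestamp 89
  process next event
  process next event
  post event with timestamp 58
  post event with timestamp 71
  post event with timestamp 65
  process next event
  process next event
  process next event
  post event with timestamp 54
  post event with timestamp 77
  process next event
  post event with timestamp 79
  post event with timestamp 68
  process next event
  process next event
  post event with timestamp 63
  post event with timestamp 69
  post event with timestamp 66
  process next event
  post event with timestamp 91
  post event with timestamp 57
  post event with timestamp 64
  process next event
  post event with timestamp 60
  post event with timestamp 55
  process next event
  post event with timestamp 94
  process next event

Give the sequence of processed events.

97, 73, 78, 89, 58, 65, 71, 54, 68, 77, 63, 57, 55, 60

insert 98 → {98}
insert 97 → {97, 98}
process next event → 97; now {98}
insert 73 → {73, 98}
insert 78 → {73, 78, 98}
process next event → 73; now {78, 98}
insert 89 → {78, 89, 98}
process next event → 78; now {89, 98}
process next event → 89; now {98}
insert 58 → {58, 98}
insert 71 → {58, 71, 98}
insert 65 → {58, 65, 71, 98}
process next event → 58; now {65, 71, 98}
process next event → 65; now {71, 98}
process next event → 71; now {98}
insert 54 → {54, 98}
insert 77 → {54, 77, 98}
process next event → 54; now {77, 98}
insert 79 → {77, 79, 98}
insert 68 → {68, 77, 79, 98}
process next event → 68; now {77, 79, 98}
process next event → 77; now {79, 98}
insert 63 → {63, 79, 98}
insert 69 → {63, 69, 79, 98}
insert 66 → {63, 66, 69, 79, 98}
process next event → 63; now {66, 69, 79, 98}
insert 91 → {66, 69, 79, 91, 98}
insert 57 → {57, 66, 69, 79, 91, 98}
insert 64 → {57, 64, 66, 69, 79, 91, 98}
process next event → 57; now {64, 66, 69, 79, 91, 98}
insert 60 → {60, 64, 66, 69, 79, 91, 98}
insert 55 → {55, 60, 64, 66, 69, 79, 91, 98}
process next event → 55; now {60, 64, 66, 69, 79, 91, 98}
insert 94 → {60, 64, 66, 69, 79, 91, 94, 98}
process next event → 60; now {64, 66, 69, 79, 91, 94, 98}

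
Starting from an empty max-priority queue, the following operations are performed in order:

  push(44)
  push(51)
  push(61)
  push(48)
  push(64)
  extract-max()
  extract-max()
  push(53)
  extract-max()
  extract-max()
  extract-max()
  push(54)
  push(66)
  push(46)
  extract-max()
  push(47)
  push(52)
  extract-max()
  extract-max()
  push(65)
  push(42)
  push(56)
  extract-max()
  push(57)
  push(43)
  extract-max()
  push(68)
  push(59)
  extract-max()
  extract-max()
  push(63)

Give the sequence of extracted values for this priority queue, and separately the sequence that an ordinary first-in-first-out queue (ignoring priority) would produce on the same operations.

priority queue: 64 → 61 → 53 → 51 → 48 → 66 → 54 → 52 → 65 → 57 → 68 → 59; FIFO queue: 44, 51, 61, 48, 64, 53, 54, 66, 46, 47, 52, 65

insert 44 → {44}
insert 51 → {51, 44}
insert 61 → {61, 51, 44}
insert 48 → {61, 51, 48, 44}
insert 64 → {64, 61, 51, 48, 44}
extract-max → 64; now {61, 51, 48, 44}
extract-max → 61; now {51, 48, 44}
insert 53 → {53, 51, 48, 44}
extract-max → 53; now {51, 48, 44}
extract-max → 51; now {48, 44}
extract-max → 48; now {44}
insert 54 → {54, 44}
insert 66 → {66, 54, 44}
insert 46 → {66, 54, 46, 44}
extract-max → 66; now {54, 46, 44}
insert 47 → {54, 47, 46, 44}
insert 52 → {54, 52, 47, 46, 44}
extract-max → 54; now {52, 47, 46, 44}
extract-max → 52; now {47, 46, 44}
insert 65 → {65, 47, 46, 44}
insert 42 → {65, 47, 46, 44, 42}
insert 56 → {65, 56, 47, 46, 44, 42}
extract-max → 65; now {56, 47, 46, 44, 42}
insert 57 → {57, 56, 47, 46, 44, 42}
insert 43 → {57, 56, 47, 46, 44, 43, 42}
extract-max → 57; now {56, 47, 46, 44, 43, 42}
insert 68 → {68, 56, 47, 46, 44, 43, 42}
insert 59 → {68, 59, 56, 47, 46, 44, 43, 42}
extract-max → 68; now {59, 56, 47, 46, 44, 43, 42}
extract-max → 59; now {56, 47, 46, 44, 43, 42}
insert 63 → {63, 56, 47, 46, 44, 43, 42}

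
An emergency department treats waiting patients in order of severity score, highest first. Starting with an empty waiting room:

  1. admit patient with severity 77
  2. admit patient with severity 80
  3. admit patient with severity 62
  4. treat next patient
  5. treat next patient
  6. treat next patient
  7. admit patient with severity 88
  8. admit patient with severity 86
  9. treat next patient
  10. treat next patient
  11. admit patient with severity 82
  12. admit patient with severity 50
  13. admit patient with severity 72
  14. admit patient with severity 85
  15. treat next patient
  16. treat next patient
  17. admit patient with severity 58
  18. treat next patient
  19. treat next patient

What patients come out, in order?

80 → 77 → 62 → 88 → 86 → 85 → 82 → 72 → 58

insert 77 → {77}
insert 80 → {80, 77}
insert 62 → {80, 77, 62}
treat next patient → 80; now {77, 62}
treat next patient → 77; now {62}
treat next patient → 62; now {}
insert 88 → {88}
insert 86 → {88, 86}
treat next patient → 88; now {86}
treat next patient → 86; now {}
insert 82 → {82}
insert 50 → {82, 50}
insert 72 → {82, 72, 50}
insert 85 → {85, 82, 72, 50}
treat next patient → 85; now {82, 72, 50}
treat next patient → 82; now {72, 50}
insert 58 → {72, 58, 50}
treat next patient → 72; now {58, 50}
treat next patient → 58; now {50}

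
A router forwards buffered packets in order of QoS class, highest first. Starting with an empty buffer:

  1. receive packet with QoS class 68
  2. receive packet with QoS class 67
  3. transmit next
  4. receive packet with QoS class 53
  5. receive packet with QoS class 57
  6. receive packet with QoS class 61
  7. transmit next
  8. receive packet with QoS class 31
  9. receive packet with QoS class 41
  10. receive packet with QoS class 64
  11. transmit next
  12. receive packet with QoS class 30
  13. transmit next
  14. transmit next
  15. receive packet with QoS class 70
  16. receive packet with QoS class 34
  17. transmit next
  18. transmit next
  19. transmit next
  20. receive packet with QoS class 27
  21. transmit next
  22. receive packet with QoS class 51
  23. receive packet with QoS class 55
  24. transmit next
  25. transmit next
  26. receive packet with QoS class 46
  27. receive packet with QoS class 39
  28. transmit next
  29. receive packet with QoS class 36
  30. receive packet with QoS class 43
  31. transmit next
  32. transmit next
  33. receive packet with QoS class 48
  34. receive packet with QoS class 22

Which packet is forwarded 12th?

insert 68 → {68}
insert 67 → {68, 67}
transmit next → 68; now {67}
insert 53 → {67, 53}
insert 57 → {67, 57, 53}
insert 61 → {67, 61, 57, 53}
transmit next → 67; now {61, 57, 53}
insert 31 → {61, 57, 53, 31}
insert 41 → {61, 57, 53, 41, 31}
insert 64 → {64, 61, 57, 53, 41, 31}
transmit next → 64; now {61, 57, 53, 41, 31}
insert 30 → {61, 57, 53, 41, 31, 30}
transmit next → 61; now {57, 53, 41, 31, 30}
transmit next → 57; now {53, 41, 31, 30}
insert 70 → {70, 53, 41, 31, 30}
insert 34 → {70, 53, 41, 34, 31, 30}
transmit next → 70; now {53, 41, 34, 31, 30}
transmit next → 53; now {41, 34, 31, 30}
transmit next → 41; now {34, 31, 30}
insert 27 → {34, 31, 30, 27}
transmit next → 34; now {31, 30, 27}
insert 51 → {51, 31, 30, 27}
insert 55 → {55, 51, 31, 30, 27}
transmit next → 55; now {51, 31, 30, 27}
transmit next → 51; now {31, 30, 27}
insert 46 → {46, 31, 30, 27}
insert 39 → {46, 39, 31, 30, 27}
transmit next → 46; now {39, 31, 30, 27}
insert 36 → {39, 36, 31, 30, 27}
insert 43 → {43, 39, 36, 31, 30, 27}
transmit next → 43; now {39, 36, 31, 30, 27}
transmit next → 39; now {36, 31, 30, 27}
insert 48 → {48, 36, 31, 30, 27}
insert 22 → {48, 36, 31, 30, 27, 22}

46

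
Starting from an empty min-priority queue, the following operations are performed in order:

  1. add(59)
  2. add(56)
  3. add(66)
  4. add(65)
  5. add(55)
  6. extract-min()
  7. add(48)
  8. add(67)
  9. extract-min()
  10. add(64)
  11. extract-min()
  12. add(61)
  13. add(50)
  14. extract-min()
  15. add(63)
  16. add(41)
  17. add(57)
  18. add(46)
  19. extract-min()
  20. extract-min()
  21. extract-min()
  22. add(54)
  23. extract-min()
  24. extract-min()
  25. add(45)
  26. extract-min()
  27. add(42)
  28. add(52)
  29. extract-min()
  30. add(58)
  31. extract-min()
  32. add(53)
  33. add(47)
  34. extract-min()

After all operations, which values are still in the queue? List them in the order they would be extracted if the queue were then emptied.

insert 59 → {59}
insert 56 → {56, 59}
insert 66 → {56, 59, 66}
insert 65 → {56, 59, 65, 66}
insert 55 → {55, 56, 59, 65, 66}
extract-min → 55; now {56, 59, 65, 66}
insert 48 → {48, 56, 59, 65, 66}
insert 67 → {48, 56, 59, 65, 66, 67}
extract-min → 48; now {56, 59, 65, 66, 67}
insert 64 → {56, 59, 64, 65, 66, 67}
extract-min → 56; now {59, 64, 65, 66, 67}
insert 61 → {59, 61, 64, 65, 66, 67}
insert 50 → {50, 59, 61, 64, 65, 66, 67}
extract-min → 50; now {59, 61, 64, 65, 66, 67}
insert 63 → {59, 61, 63, 64, 65, 66, 67}
insert 41 → {41, 59, 61, 63, 64, 65, 66, 67}
insert 57 → {41, 57, 59, 61, 63, 64, 65, 66, 67}
insert 46 → {41, 46, 57, 59, 61, 63, 64, 65, 66, 67}
extract-min → 41; now {46, 57, 59, 61, 63, 64, 65, 66, 67}
extract-min → 46; now {57, 59, 61, 63, 64, 65, 66, 67}
extract-min → 57; now {59, 61, 63, 64, 65, 66, 67}
insert 54 → {54, 59, 61, 63, 64, 65, 66, 67}
extract-min → 54; now {59, 61, 63, 64, 65, 66, 67}
extract-min → 59; now {61, 63, 64, 65, 66, 67}
insert 45 → {45, 61, 63, 64, 65, 66, 67}
extract-min → 45; now {61, 63, 64, 65, 66, 67}
insert 42 → {42, 61, 63, 64, 65, 66, 67}
insert 52 → {42, 52, 61, 63, 64, 65, 66, 67}
extract-min → 42; now {52, 61, 63, 64, 65, 66, 67}
insert 58 → {52, 58, 61, 63, 64, 65, 66, 67}
extract-min → 52; now {58, 61, 63, 64, 65, 66, 67}
insert 53 → {53, 58, 61, 63, 64, 65, 66, 67}
insert 47 → {47, 53, 58, 61, 63, 64, 65, 66, 67}
extract-min → 47; now {53, 58, 61, 63, 64, 65, 66, 67}

53, 58, 61, 63, 64, 65, 66, 67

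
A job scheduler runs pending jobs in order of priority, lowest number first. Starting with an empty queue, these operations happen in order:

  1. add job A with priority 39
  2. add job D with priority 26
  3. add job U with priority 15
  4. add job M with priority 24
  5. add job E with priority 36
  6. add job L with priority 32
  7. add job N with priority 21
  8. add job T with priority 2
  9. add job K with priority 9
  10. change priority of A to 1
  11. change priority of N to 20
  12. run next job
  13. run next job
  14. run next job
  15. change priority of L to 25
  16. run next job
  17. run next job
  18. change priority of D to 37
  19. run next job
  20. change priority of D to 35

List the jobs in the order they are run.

[A, T, K, U, N, M]

add A (priority 39) → {A:39}
add D (priority 26) → {D:26, A:39}
add U (priority 15) → {U:15, D:26, A:39}
add M (priority 24) → {U:15, M:24, D:26, A:39}
add E (priority 36) → {U:15, M:24, D:26, E:36, A:39}
add L (priority 32) → {U:15, M:24, D:26, L:32, E:36, A:39}
add N (priority 21) → {U:15, N:21, M:24, D:26, L:32, E:36, A:39}
add T (priority 2) → {T:2, U:15, N:21, M:24, D:26, L:32, E:36, A:39}
add K (priority 9) → {T:2, K:9, U:15, N:21, M:24, D:26, L:32, E:36, A:39}
update A to priority 1 → {A:1, T:2, K:9, U:15, N:21, M:24, D:26, L:32, E:36}
update N to priority 20 → {A:1, T:2, K:9, U:15, N:20, M:24, D:26, L:32, E:36}
run next job → A; now {T:2, K:9, U:15, N:20, M:24, D:26, L:32, E:36}
run next job → T; now {K:9, U:15, N:20, M:24, D:26, L:32, E:36}
run next job → K; now {U:15, N:20, M:24, D:26, L:32, E:36}
update L to priority 25 → {U:15, N:20, M:24, L:25, D:26, E:36}
run next job → U; now {N:20, M:24, L:25, D:26, E:36}
run next job → N; now {M:24, L:25, D:26, E:36}
update D to priority 37 → {M:24, L:25, E:36, D:37}
run next job → M; now {L:25, E:36, D:37}
update D to priority 35 → {L:25, D:35, E:36}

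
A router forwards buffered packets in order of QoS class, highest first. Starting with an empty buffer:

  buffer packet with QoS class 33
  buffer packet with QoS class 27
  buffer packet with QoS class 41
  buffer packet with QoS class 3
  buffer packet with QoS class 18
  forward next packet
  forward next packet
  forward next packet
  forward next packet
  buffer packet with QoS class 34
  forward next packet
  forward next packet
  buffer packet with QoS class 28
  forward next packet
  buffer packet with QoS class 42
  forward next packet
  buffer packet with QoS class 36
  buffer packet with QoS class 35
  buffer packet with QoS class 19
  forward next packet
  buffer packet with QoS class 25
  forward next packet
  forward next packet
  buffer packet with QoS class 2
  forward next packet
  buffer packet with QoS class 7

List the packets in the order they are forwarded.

insert 33 → {33}
insert 27 → {33, 27}
insert 41 → {41, 33, 27}
insert 3 → {41, 33, 27, 3}
insert 18 → {41, 33, 27, 18, 3}
forward next packet → 41; now {33, 27, 18, 3}
forward next packet → 33; now {27, 18, 3}
forward next packet → 27; now {18, 3}
forward next packet → 18; now {3}
insert 34 → {34, 3}
forward next packet → 34; now {3}
forward next packet → 3; now {}
insert 28 → {28}
forward next packet → 28; now {}
insert 42 → {42}
forward next packet → 42; now {}
insert 36 → {36}
insert 35 → {36, 35}
insert 19 → {36, 35, 19}
forward next packet → 36; now {35, 19}
insert 25 → {35, 25, 19}
forward next packet → 35; now {25, 19}
forward next packet → 25; now {19}
insert 2 → {19, 2}
forward next packet → 19; now {2}
insert 7 → {7, 2}

[41, 33, 27, 18, 34, 3, 28, 42, 36, 35, 25, 19]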